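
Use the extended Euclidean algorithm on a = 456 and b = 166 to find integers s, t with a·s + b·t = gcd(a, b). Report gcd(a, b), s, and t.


Euclidean algorithm on (456, 166) — divide until remainder is 0:
  456 = 2 · 166 + 124
  166 = 1 · 124 + 42
  124 = 2 · 42 + 40
  42 = 1 · 40 + 2
  40 = 20 · 2 + 0
gcd(456, 166) = 2.
Track Bezout coefficients alongside the remainders: start with r₀ = 456 = a·1 + b·0 (s = 1, t = 0) and r₁ = 166 = a·0 + b·1 (s = 0, t = 1); each new remainder r_{k+1} = r_{k-1} − q_k·r_k inherits s_{k+1} = s_{k-1} − q_k·s_k, t_{k+1} = t_{k-1} − q_k·t_k, so r_k = a·s_k + b·t_k at every step:
  q = 2: r = 124, s = 1 − 2·0 = 1, t = 0 − 2·1 = -2  (check: 456·1 + 166·(-2) = 124)
  q = 1: r = 42, s = 0 − 1·1 = -1, t = 1 − 1·(-2) = 3  (check: 456·(-1) + 166·3 = 42)
  q = 2: r = 40, s = 1 − 2·(-1) = 3, t = -2 − 2·3 = -8  (check: 456·3 + 166·(-8) = 40)
  q = 1: r = 2, s = -1 − 1·3 = -4, t = 3 − 1·(-8) = 11  (check: 456·(-4) + 166·11 = 2)
The row with r = 2 (the gcd) gives the Bezout coefficients s = -4, t = 11.
Result: 456 · (-4) + 166 · (11) = 2.

gcd(456, 166) = 2; s = -4, t = 11 (check: 456·(-4) + 166·11 = 2).


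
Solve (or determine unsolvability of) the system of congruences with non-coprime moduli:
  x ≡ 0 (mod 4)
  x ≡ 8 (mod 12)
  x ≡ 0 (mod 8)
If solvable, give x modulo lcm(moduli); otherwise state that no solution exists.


Moduli 4, 12, 8 are not pairwise coprime, so CRT works modulo lcm(m_i) when all pairwise compatibility conditions hold.
Pairwise compatibility: gcd(m_i, m_j) must divide a_i - a_j for every pair.
Merge one congruence at a time:
  Start: x ≡ 0 (mod 4).
  Combine with x ≡ 8 (mod 12): gcd(4, 12) = 4; 8 - 0 = 8, which IS divisible by 4, so compatible.
    Write x = 0 + 4·t and substitute into x ≡ 8 (mod 12): 4·t ≡ 8 − 0 = 8 (mod 12).
    Divide the congruence (and modulus) by g = 4: 1·t ≡ 2 (mod 3).
    So t ≡ 2 (mod 3).
    Then x = 0 + 4·2 = 8, valid modulo lcm(4, 12) = 12: x ≡ 8 (mod 12).
  Combine with x ≡ 0 (mod 8): gcd(12, 8) = 4; 0 - 8 = -8, which IS divisible by 4, so compatible.
    Write x = 8 + 12·t and substitute into x ≡ 0 (mod 8): 12·t ≡ 0 − 8 = -8 (mod 8).
    Divide the congruence (and modulus) by g = 4: 3·t ≡ -2 (mod 2).
    Reduce coefficients mod 2: 1·t ≡ 0 (mod 2).
    So t ≡ 0 (mod 2).
    Then x = 8 + 12·0 = 8, valid modulo lcm(12, 8) = 24: x ≡ 8 (mod 24).
Verify: 8 mod 4 = 0, 8 mod 12 = 8, 8 mod 8 = 0.

x ≡ 8 (mod 24).


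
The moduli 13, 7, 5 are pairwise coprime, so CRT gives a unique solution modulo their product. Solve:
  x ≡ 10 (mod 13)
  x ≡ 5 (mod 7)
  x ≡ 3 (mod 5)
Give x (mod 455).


Moduli 13, 7, 5 are pairwise coprime; by CRT there is a unique solution modulo M = 13 · 7 · 5 = 455.
Solve pairwise, accumulating the modulus:
  Start with x ≡ 10 (mod 13).
  Combine with x ≡ 5 (mod 7): since gcd(13, 7) = 1, we get a unique residue mod 91.
    Write x = 10 + 13·t and substitute into x ≡ 5 (mod 7): 13·t ≡ 5 − 10 = -5 (mod 7).
    Reduce coefficients mod 7: 6·t ≡ 2 (mod 7).
    The inverse of 6 mod 7 is 6 (since 6·6 = 36 = 5·7 + 1), so t ≡ 6·2 = 12 ≡ 5 (mod 7).
    Then x = 10 + 13·5 = 75, valid modulo lcm(13, 7) = 91: x ≡ 75 (mod 91).
  Combine with x ≡ 3 (mod 5): since gcd(91, 5) = 1, we get a unique residue mod 455.
    Write x = 75 + 91·t and substitute into x ≡ 3 (mod 5): 91·t ≡ 3 − 75 = -72 (mod 5).
    Reduce coefficients mod 5: 1·t ≡ 3 (mod 5).
    So t ≡ 3 (mod 5).
    Then x = 75 + 91·3 = 348, valid modulo lcm(91, 5) = 455: x ≡ 348 (mod 455).
Verify: 348 mod 13 = 10 ✓, 348 mod 7 = 5 ✓, 348 mod 5 = 3 ✓.

x ≡ 348 (mod 455).


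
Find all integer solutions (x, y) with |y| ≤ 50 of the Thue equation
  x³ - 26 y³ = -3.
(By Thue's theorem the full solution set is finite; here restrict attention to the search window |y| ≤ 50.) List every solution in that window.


The equation is x³ - 26y³ = -3. For fixed y, x³ = 26·y³ − 3, so a solution requires the RHS to be a perfect cube.
Strategy: iterate y from -50 to 50, compute RHS = 26·y³ − 3, and check whether it is a (positive or negative) perfect cube.
Check small values of y:
  y = 0: RHS = -3 is not a perfect cube.
  y = 1: RHS = 23 is not a perfect cube.
  y = -1: RHS = -29 is not a perfect cube.
  y = 2: RHS = 205 is not a perfect cube.
  y = -2: RHS = -211 is not a perfect cube.
  y = 3: RHS = 699 is not a perfect cube.
  y = -3: RHS = -705 is not a perfect cube.
Continuing the search up to |y| = 50 finds no solutions either.
No (x, y) in the scanned range satisfies the equation.

No integer solutions with |y| ≤ 50.


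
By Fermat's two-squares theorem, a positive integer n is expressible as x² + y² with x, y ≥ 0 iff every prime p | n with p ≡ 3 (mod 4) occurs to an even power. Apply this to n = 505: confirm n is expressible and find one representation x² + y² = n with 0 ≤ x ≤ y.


Step 1: Factor n = 505 = 5 · 101.
Step 2: Check the mod-4 condition on each prime factor: 5 ≡ 1 (mod 4), exponent 1; 101 ≡ 1 (mod 4), exponent 1.
All primes ≡ 3 (mod 4) appear to even exponent (or don't appear), so by the two-squares theorem n IS expressible as a sum of two squares.
Step 3: Build a representation. Here n = 5 · 101 is a product of primes ≡ 1 (mod 4). Each prime p ≡ 1 (mod 4) is itself a sum of two squares; find a² by testing p − a² for a perfect square:
  5: 5 − 1² = 4 = 2² ⇒ 5 = 1² + 2².
  101: 101 − 1² = 100 = 10² ⇒ 101 = 1² + 10².
  Combine using the Brahmagupta–Fibonacci identity (a² + b²)(c² + d²) = (ac − bd)² + (ad + bc)² = (ac + bd)² + (ad − bc)²:
  5 · 101 = 505: from (1² + 2²)(1² + 10²), take (1·1 − 2·10, 1·10 + 2·1) = (1 − 20, 10 + 2) = (-19, 12); dropping signs (only squares matter) gives (19, 12); check 19² + 12² = 361 + 144 = 505 ✓.
Step 4: Order so x ≤ y and verify: 12² + 19² = 144 + 361 = 505 = n. ✓

n = 505 = 12² + 19² (one valid representation with x ≤ y).


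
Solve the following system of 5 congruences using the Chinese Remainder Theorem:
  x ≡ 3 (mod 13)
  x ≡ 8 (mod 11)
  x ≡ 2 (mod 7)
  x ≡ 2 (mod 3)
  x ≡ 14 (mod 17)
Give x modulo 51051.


Product of moduli M = 13 · 11 · 7 · 3 · 17 = 51051.
Merge one congruence at a time:
  Start: x ≡ 3 (mod 13).
  Combine with x ≡ 8 (mod 11); new modulus lcm = 143.
    Write x = 3 + 13·t and substitute into x ≡ 8 (mod 11): 13·t ≡ 8 − 3 = 5 (mod 11).
    Reduce coefficients mod 11: 2·t ≡ 5 (mod 11).
    The inverse of 2 mod 11 is 6 (since 2·6 = 12 = 1·11 + 1), so t ≡ 6·5 = 30 ≡ 8 (mod 11).
    Then x = 3 + 13·8 = 107, valid modulo lcm(13, 11) = 143: x ≡ 107 (mod 143).
  Combine with x ≡ 2 (mod 7); new modulus lcm = 1001.
    Write x = 107 + 143·t and substitute into x ≡ 2 (mod 7): 143·t ≡ 2 − 107 = -105 (mod 7).
    Reduce coefficients mod 7: 3·t ≡ 0 (mod 7).
    The inverse of 3 mod 7 is 5 (since 3·5 = 15 = 2·7 + 1), so t ≡ 5·0 = 0 ≡ 0 (mod 7).
    Then x = 107 + 143·0 = 107, valid modulo lcm(143, 7) = 1001: x ≡ 107 (mod 1001).
  Combine with x ≡ 2 (mod 3); new modulus lcm = 3003.
    Write x = 107 + 1001·t and substitute into x ≡ 2 (mod 3): 1001·t ≡ 2 − 107 = -105 (mod 3).
    Reduce coefficients mod 3: 2·t ≡ 0 (mod 3).
    The inverse of 2 mod 3 is 2 (since 2·2 = 4 = 1·3 + 1), so t ≡ 2·0 = 0 ≡ 0 (mod 3).
    Then x = 107 + 1001·0 = 107, valid modulo lcm(1001, 3) = 3003: x ≡ 107 (mod 3003).
  Combine with x ≡ 14 (mod 17); new modulus lcm = 51051.
    Write x = 107 + 3003·t and substitute into x ≡ 14 (mod 17): 3003·t ≡ 14 − 107 = -93 (mod 17).
    Reduce coefficients mod 17: 11·t ≡ 9 (mod 17).
    The inverse of 11 mod 17 is 14 (since 11·14 = 154 = 9·17 + 1), so t ≡ 14·9 = 126 ≡ 7 (mod 17).
    Then x = 107 + 3003·7 = 21128, valid modulo lcm(3003, 17) = 51051: x ≡ 21128 (mod 51051).
Verify against each original: 21128 mod 13 = 3, 21128 mod 11 = 8, 21128 mod 7 = 2, 21128 mod 3 = 2, 21128 mod 17 = 14.

x ≡ 21128 (mod 51051).


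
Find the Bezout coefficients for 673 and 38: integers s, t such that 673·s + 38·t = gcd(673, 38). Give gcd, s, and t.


Euclidean algorithm on (673, 38) — divide until remainder is 0:
  673 = 17 · 38 + 27
  38 = 1 · 27 + 11
  27 = 2 · 11 + 5
  11 = 2 · 5 + 1
  5 = 5 · 1 + 0
gcd(673, 38) = 1.
Track Bezout coefficients alongside the remainders: start with r₀ = 673 = a·1 + b·0 (s = 1, t = 0) and r₁ = 38 = a·0 + b·1 (s = 0, t = 1); each new remainder r_{k+1} = r_{k-1} − q_k·r_k inherits s_{k+1} = s_{k-1} − q_k·s_k, t_{k+1} = t_{k-1} − q_k·t_k, so r_k = a·s_k + b·t_k at every step:
  q = 17: r = 27, s = 1 − 17·0 = 1, t = 0 − 17·1 = -17  (check: 673·1 + 38·(-17) = 27)
  q = 1: r = 11, s = 0 − 1·1 = -1, t = 1 − 1·(-17) = 18  (check: 673·(-1) + 38·18 = 11)
  q = 2: r = 5, s = 1 − 2·(-1) = 3, t = -17 − 2·18 = -53  (check: 673·3 + 38·(-53) = 5)
  q = 2: r = 1, s = -1 − 2·3 = -7, t = 18 − 2·(-53) = 124  (check: 673·(-7) + 38·124 = 1)
The row with r = 1 (the gcd) gives the Bezout coefficients s = -7, t = 124.
Result: 673 · (-7) + 38 · (124) = 1.

gcd(673, 38) = 1; s = -7, t = 124 (check: 673·(-7) + 38·124 = 1).


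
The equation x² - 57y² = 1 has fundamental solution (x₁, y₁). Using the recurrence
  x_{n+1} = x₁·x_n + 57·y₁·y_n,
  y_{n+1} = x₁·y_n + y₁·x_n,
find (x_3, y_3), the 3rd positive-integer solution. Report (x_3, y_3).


Step 1: Find the fundamental solution (x₁, y₁) of x² - 57y² = 1.
  Expand √57 as a continued fraction. a₀ = ⌊√57⌋ = 7; iterate m_{k+1} = d_k·a_k − m_k, d_{k+1} = (57 − m_{k+1}²)/d_k, a_{k+1} = ⌊(a₀ + m_{k+1})/d_{k+1}⌋ (starting m₀ = 0, d₀ = 1), with convergents p_k = a_k·p_{k-1} + p_{k-2}, q_k = a_k·q_{k-1} + q_{k-2} (p₋₁ = 1, q₋₁ = 0):
  k = 0: a₀ = 7; p₀/q₀ = 7/1; p₀² − 57·q₀² = 49 − 57 = -8.
  k = 1: m = 7, d = 8, a = ⌊(7 + 7)/8⌋ = 1; p/q = (1·7 + 1)/(1·1 + 0) = 8/1; p² − 57·q² = 64 − 57 = 7.
  k = 2: m = 1, d = 7, a = ⌊(7 + 1)/7⌋ = 1; p/q = (1·8 + 7)/(1·1 + 1) = 15/2; p² − 57·q² = 225 − 228 = -3.
  k = 3: m = 6, d = 3, a = ⌊(7 + 6)/3⌋ = 4; p/q = (4·15 + 8)/(4·2 + 1) = 68/9; p² − 57·q² = 4624 − 4617 = 7.
  k = 4: m = 6, d = 7, a = ⌊(7 + 6)/7⌋ = 1; p/q = (1·68 + 15)/(1·9 + 2) = 83/11; p² − 57·q² = 6889 − 6897 = -8.
  k = 5: m = 1, d = 8, a = ⌊(7 + 1)/8⌋ = 1; p/q = (1·83 + 68)/(1·11 + 9) = 151/20; p² − 57·q² = 22801 − 22800 = 1.
  The first convergent with p² − 57·q² = 1 gives the fundamental solution (x₁, y₁) = (151, 20).
Step 2: Apply the recurrence (x_{n+1}, y_{n+1}) = (x₁x_n + 57y₁y_n, x₁y_n + y₁x_n) repeatedly.
  From (x_1, y_1) = (151, 20): x_2 = 151·151 + 57·20·20 = 45601; y_2 = 151·20 + 20·151 = 6040.
  From (x_2, y_2) = (45601, 6040): x_3 = 151·45601 + 57·20·6040 = 13771351; y_3 = 151·6040 + 20·45601 = 1824060.
Step 3: Verify x_3² - 57·y_3² = 189650108365201 - 189650108365200 = 1 (should be 1). ✓

(x_1, y_1) = (151, 20); (x_3, y_3) = (13771351, 1824060).


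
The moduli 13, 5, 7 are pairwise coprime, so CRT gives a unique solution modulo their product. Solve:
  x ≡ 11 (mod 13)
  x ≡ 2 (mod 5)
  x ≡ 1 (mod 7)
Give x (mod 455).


Moduli 13, 5, 7 are pairwise coprime; by CRT there is a unique solution modulo M = 13 · 5 · 7 = 455.
Solve pairwise, accumulating the modulus:
  Start with x ≡ 11 (mod 13).
  Combine with x ≡ 2 (mod 5): since gcd(13, 5) = 1, we get a unique residue mod 65.
    Write x = 11 + 13·t and substitute into x ≡ 2 (mod 5): 13·t ≡ 2 − 11 = -9 (mod 5).
    Reduce coefficients mod 5: 3·t ≡ 1 (mod 5).
    The inverse of 3 mod 5 is 2 (since 3·2 = 6 = 1·5 + 1), so t ≡ 2·1 = 2 ≡ 2 (mod 5).
    Then x = 11 + 13·2 = 37, valid modulo lcm(13, 5) = 65: x ≡ 37 (mod 65).
  Combine with x ≡ 1 (mod 7): since gcd(65, 7) = 1, we get a unique residue mod 455.
    Write x = 37 + 65·t and substitute into x ≡ 1 (mod 7): 65·t ≡ 1 − 37 = -36 (mod 7).
    Reduce coefficients mod 7: 2·t ≡ 6 (mod 7).
    The inverse of 2 mod 7 is 4 (since 2·4 = 8 = 1·7 + 1), so t ≡ 4·6 = 24 ≡ 3 (mod 7).
    Then x = 37 + 65·3 = 232, valid modulo lcm(65, 7) = 455: x ≡ 232 (mod 455).
Verify: 232 mod 13 = 11 ✓, 232 mod 5 = 2 ✓, 232 mod 7 = 1 ✓.

x ≡ 232 (mod 455).


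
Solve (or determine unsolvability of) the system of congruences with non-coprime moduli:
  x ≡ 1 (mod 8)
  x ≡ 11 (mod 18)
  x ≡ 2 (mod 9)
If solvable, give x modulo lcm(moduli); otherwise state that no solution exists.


Moduli 8, 18, 9 are not pairwise coprime, so CRT works modulo lcm(m_i) when all pairwise compatibility conditions hold.
Pairwise compatibility: gcd(m_i, m_j) must divide a_i - a_j for every pair.
Merge one congruence at a time:
  Start: x ≡ 1 (mod 8).
  Combine with x ≡ 11 (mod 18): gcd(8, 18) = 2; 11 - 1 = 10, which IS divisible by 2, so compatible.
    Write x = 1 + 8·t and substitute into x ≡ 11 (mod 18): 8·t ≡ 11 − 1 = 10 (mod 18).
    Divide the congruence (and modulus) by g = 2: 4·t ≡ 5 (mod 9).
    The inverse of 4 mod 9 is 7 (since 4·7 = 28 = 3·9 + 1), so t ≡ 7·5 = 35 ≡ 8 (mod 9).
    Then x = 1 + 8·8 = 65, valid modulo lcm(8, 18) = 72: x ≡ 65 (mod 72).
  Combine with x ≡ 2 (mod 9): gcd(72, 9) = 9; 2 - 65 = -63, which IS divisible by 9, so compatible.
    Write x = 65 + 72·t and substitute into x ≡ 2 (mod 9): 72·t ≡ 2 − 65 = -63 (mod 9).
    Divide the congruence (and modulus) by g = 9: 8·t ≡ -7 (mod 1).
    Modulo 1 every t works; take t = 0.
    Then x = 65 + 72·0 = 65, valid modulo lcm(72, 9) = 72: x ≡ 65 (mod 72).
Verify: 65 mod 8 = 1, 65 mod 18 = 11, 65 mod 9 = 2.

x ≡ 65 (mod 72).


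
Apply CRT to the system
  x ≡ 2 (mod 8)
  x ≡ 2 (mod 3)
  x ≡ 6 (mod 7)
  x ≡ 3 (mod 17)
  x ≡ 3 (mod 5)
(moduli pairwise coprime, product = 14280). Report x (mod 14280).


Product of moduli M = 8 · 3 · 7 · 17 · 5 = 14280.
Merge one congruence at a time:
  Start: x ≡ 2 (mod 8).
  Combine with x ≡ 2 (mod 3); new modulus lcm = 24.
    Write x = 2 + 8·t and substitute into x ≡ 2 (mod 3): 8·t ≡ 2 − 2 = 0 (mod 3).
    Reduce coefficients mod 3: 2·t ≡ 0 (mod 3).
    The inverse of 2 mod 3 is 2 (since 2·2 = 4 = 1·3 + 1), so t ≡ 2·0 = 0 ≡ 0 (mod 3).
    Then x = 2 + 8·0 = 2, valid modulo lcm(8, 3) = 24: x ≡ 2 (mod 24).
  Combine with x ≡ 6 (mod 7); new modulus lcm = 168.
    Write x = 2 + 24·t and substitute into x ≡ 6 (mod 7): 24·t ≡ 6 − 2 = 4 (mod 7).
    Reduce coefficients mod 7: 3·t ≡ 4 (mod 7).
    The inverse of 3 mod 7 is 5 (since 3·5 = 15 = 2·7 + 1), so t ≡ 5·4 = 20 ≡ 6 (mod 7).
    Then x = 2 + 24·6 = 146, valid modulo lcm(24, 7) = 168: x ≡ 146 (mod 168).
  Combine with x ≡ 3 (mod 17); new modulus lcm = 2856.
    Write x = 146 + 168·t and substitute into x ≡ 3 (mod 17): 168·t ≡ 3 − 146 = -143 (mod 17).
    Reduce coefficients mod 17: 15·t ≡ 10 (mod 17).
    The inverse of 15 mod 17 is 8 (since 15·8 = 120 = 7·17 + 1), so t ≡ 8·10 = 80 ≡ 12 (mod 17).
    Then x = 146 + 168·12 = 2162, valid modulo lcm(168, 17) = 2856: x ≡ 2162 (mod 2856).
  Combine with x ≡ 3 (mod 5); new modulus lcm = 14280.
    Write x = 2162 + 2856·t and substitute into x ≡ 3 (mod 5): 2856·t ≡ 3 − 2162 = -2159 (mod 5).
    Reduce coefficients mod 5: 1·t ≡ 1 (mod 5).
    So t ≡ 1 (mod 5).
    Then x = 2162 + 2856·1 = 5018, valid modulo lcm(2856, 5) = 14280: x ≡ 5018 (mod 14280).
Verify against each original: 5018 mod 8 = 2, 5018 mod 3 = 2, 5018 mod 7 = 6, 5018 mod 17 = 3, 5018 mod 5 = 3.

x ≡ 5018 (mod 14280).


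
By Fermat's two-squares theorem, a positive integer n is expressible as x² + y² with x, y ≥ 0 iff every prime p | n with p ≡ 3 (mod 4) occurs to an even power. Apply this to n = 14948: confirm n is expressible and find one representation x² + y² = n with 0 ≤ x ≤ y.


Step 1: Factor n = 14948 = 2^2 · 37 · 101.
Step 2: Check the mod-4 condition on each prime factor: 2 = 2 (special); 37 ≡ 1 (mod 4), exponent 1; 101 ≡ 1 (mod 4), exponent 1.
All primes ≡ 3 (mod 4) appear to even exponent (or don't appear), so by the two-squares theorem n IS expressible as a sum of two squares.
Step 3: Build a representation. Group n = k² · m with k = 2 and m = 37 · 101 = 3737 (a product of primes ≡ 1 (mod 4)); a representation of m scales to one of n via (k·x)² + (k·y)² = k²(x² + y²). Each prime p ≡ 1 (mod 4) is itself a sum of two squares; find a² by testing p − a² for a perfect square:
  37: 37 − 1² = 36 = 6² ⇒ 37 = 1² + 6².
  101: 101 − 1² = 100 = 10² ⇒ 101 = 1² + 10².
  Combine using the Brahmagupta–Fibonacci identity (a² + b²)(c² + d²) = (ac − bd)² + (ad + bc)² = (ac + bd)² + (ad − bc)²:
  37 · 101 = 3737: from (1² + 6²)(1² + 10²), take (1·1 − 6·10, 1·10 + 6·1) = (1 − 60, 10 + 6) = (-59, 16); dropping signs (only squares matter) gives (59, 16); check 59² + 16² = 3481 + 256 = 3737 ✓.
  Scale by k = 2: (2·59, 2·16) = (118, 32).
Step 4: Order so x ≤ y and verify: 32² + 118² = 1024 + 13924 = 14948 = n. ✓

n = 14948 = 32² + 118² (one valid representation with x ≤ y).


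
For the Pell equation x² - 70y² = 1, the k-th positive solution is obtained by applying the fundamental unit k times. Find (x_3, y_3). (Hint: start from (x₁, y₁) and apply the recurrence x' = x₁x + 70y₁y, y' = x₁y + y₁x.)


Step 1: Find the fundamental solution (x₁, y₁) of x² - 70y² = 1.
  Expand √70 as a continued fraction. a₀ = ⌊√70⌋ = 8; iterate m_{k+1} = d_k·a_k − m_k, d_{k+1} = (70 − m_{k+1}²)/d_k, a_{k+1} = ⌊(a₀ + m_{k+1})/d_{k+1}⌋ (starting m₀ = 0, d₀ = 1), with convergents p_k = a_k·p_{k-1} + p_{k-2}, q_k = a_k·q_{k-1} + q_{k-2} (p₋₁ = 1, q₋₁ = 0):
  k = 0: a₀ = 8; p₀/q₀ = 8/1; p₀² − 70·q₀² = 64 − 70 = -6.
  k = 1: m = 8, d = 6, a = ⌊(8 + 8)/6⌋ = 2; p/q = (2·8 + 1)/(2·1 + 0) = 17/2; p² − 70·q² = 289 − 280 = 9.
  k = 2: m = 4, d = 9, a = ⌊(8 + 4)/9⌋ = 1; p/q = (1·17 + 8)/(1·2 + 1) = 25/3; p² − 70·q² = 625 − 630 = -5.
  k = 3: m = 5, d = 5, a = ⌊(8 + 5)/5⌋ = 2; p/q = (2·25 + 17)/(2·3 + 2) = 67/8; p² − 70·q² = 4489 − 4480 = 9.
  k = 4: m = 5, d = 9, a = ⌊(8 + 5)/9⌋ = 1; p/q = (1·67 + 25)/(1·8 + 3) = 92/11; p² − 70·q² = 8464 − 8470 = -6.
  k = 5: m = 4, d = 6, a = ⌊(8 + 4)/6⌋ = 2; p/q = (2·92 + 67)/(2·11 + 8) = 251/30; p² − 70·q² = 63001 − 63000 = 1.
  The first convergent with p² − 70·q² = 1 gives the fundamental solution (x₁, y₁) = (251, 30).
Step 2: Apply the recurrence (x_{n+1}, y_{n+1}) = (x₁x_n + 70y₁y_n, x₁y_n + y₁x_n) repeatedly.
  From (x_1, y_1) = (251, 30): x_2 = 251·251 + 70·30·30 = 126001; y_2 = 251·30 + 30·251 = 15060.
  From (x_2, y_2) = (126001, 15060): x_3 = 251·126001 + 70·30·15060 = 63252251; y_3 = 251·15060 + 30·126001 = 7560090.
Step 3: Verify x_3² - 70·y_3² = 4000847256567001 - 4000847256567000 = 1 (should be 1). ✓

(x_1, y_1) = (251, 30); (x_3, y_3) = (63252251, 7560090).


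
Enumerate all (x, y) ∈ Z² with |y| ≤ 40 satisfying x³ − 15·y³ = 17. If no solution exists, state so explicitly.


The equation is x³ - 15y³ = 17. For fixed y, x³ = 15·y³ + 17, so a solution requires the RHS to be a perfect cube.
Strategy: iterate y from -40 to 40, compute RHS = 15·y³ + 17, and check whether it is a (positive or negative) perfect cube.
Check small values of y:
  y = 0: RHS = 17 is not a perfect cube.
  y = 1: RHS = 32 is not a perfect cube.
  y = -1: RHS = 2 is not a perfect cube.
  y = 2: RHS = 137 is not a perfect cube.
  y = -2: RHS = -103 is not a perfect cube.
  y = 3: RHS = 422 is not a perfect cube.
  y = -3: RHS = -388 is not a perfect cube.
Continuing the search up to |y| = 40 finds no solutions either.
No (x, y) in the scanned range satisfies the equation.

No integer solutions with |y| ≤ 40.


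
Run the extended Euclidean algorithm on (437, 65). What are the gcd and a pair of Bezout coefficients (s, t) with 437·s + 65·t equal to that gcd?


Euclidean algorithm on (437, 65) — divide until remainder is 0:
  437 = 6 · 65 + 47
  65 = 1 · 47 + 18
  47 = 2 · 18 + 11
  18 = 1 · 11 + 7
  11 = 1 · 7 + 4
  7 = 1 · 4 + 3
  4 = 1 · 3 + 1
  3 = 3 · 1 + 0
gcd(437, 65) = 1.
Track Bezout coefficients alongside the remainders: start with r₀ = 437 = a·1 + b·0 (s = 1, t = 0) and r₁ = 65 = a·0 + b·1 (s = 0, t = 1); each new remainder r_{k+1} = r_{k-1} − q_k·r_k inherits s_{k+1} = s_{k-1} − q_k·s_k, t_{k+1} = t_{k-1} − q_k·t_k, so r_k = a·s_k + b·t_k at every step:
  q = 6: r = 47, s = 1 − 6·0 = 1, t = 0 − 6·1 = -6  (check: 437·1 + 65·(-6) = 47)
  q = 1: r = 18, s = 0 − 1·1 = -1, t = 1 − 1·(-6) = 7  (check: 437·(-1) + 65·7 = 18)
  q = 2: r = 11, s = 1 − 2·(-1) = 3, t = -6 − 2·7 = -20  (check: 437·3 + 65·(-20) = 11)
  q = 1: r = 7, s = -1 − 1·3 = -4, t = 7 − 1·(-20) = 27  (check: 437·(-4) + 65·27 = 7)
  q = 1: r = 4, s = 3 − 1·(-4) = 7, t = -20 − 1·27 = -47  (check: 437·7 + 65·(-47) = 4)
  q = 1: r = 3, s = -4 − 1·7 = -11, t = 27 − 1·(-47) = 74  (check: 437·(-11) + 65·74 = 3)
  q = 1: r = 1, s = 7 − 1·(-11) = 18, t = -47 − 1·74 = -121  (check: 437·18 + 65·(-121) = 1)
The row with r = 1 (the gcd) gives the Bezout coefficients s = 18, t = -121.
Result: 437 · (18) + 65 · (-121) = 1.

gcd(437, 65) = 1; s = 18, t = -121 (check: 437·18 + 65·(-121) = 1).


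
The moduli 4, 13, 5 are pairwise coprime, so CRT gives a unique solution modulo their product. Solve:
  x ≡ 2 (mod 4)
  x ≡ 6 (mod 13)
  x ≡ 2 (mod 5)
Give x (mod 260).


Moduli 4, 13, 5 are pairwise coprime; by CRT there is a unique solution modulo M = 4 · 13 · 5 = 260.
Solve pairwise, accumulating the modulus:
  Start with x ≡ 2 (mod 4).
  Combine with x ≡ 6 (mod 13): since gcd(4, 13) = 1, we get a unique residue mod 52.
    Write x = 2 + 4·t and substitute into x ≡ 6 (mod 13): 4·t ≡ 6 − 2 = 4 (mod 13).
    The inverse of 4 mod 13 is 10 (since 4·10 = 40 = 3·13 + 1), so t ≡ 10·4 = 40 ≡ 1 (mod 13).
    Then x = 2 + 4·1 = 6, valid modulo lcm(4, 13) = 52: x ≡ 6 (mod 52).
  Combine with x ≡ 2 (mod 5): since gcd(52, 5) = 1, we get a unique residue mod 260.
    Write x = 6 + 52·t and substitute into x ≡ 2 (mod 5): 52·t ≡ 2 − 6 = -4 (mod 5).
    Reduce coefficients mod 5: 2·t ≡ 1 (mod 5).
    The inverse of 2 mod 5 is 3 (since 2·3 = 6 = 1·5 + 1), so t ≡ 3·1 = 3 ≡ 3 (mod 5).
    Then x = 6 + 52·3 = 162, valid modulo lcm(52, 5) = 260: x ≡ 162 (mod 260).
Verify: 162 mod 4 = 2 ✓, 162 mod 13 = 6 ✓, 162 mod 5 = 2 ✓.

x ≡ 162 (mod 260).


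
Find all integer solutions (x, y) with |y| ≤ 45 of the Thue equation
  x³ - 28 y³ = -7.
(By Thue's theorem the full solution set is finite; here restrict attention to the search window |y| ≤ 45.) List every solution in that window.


The equation is x³ - 28y³ = -7. For fixed y, x³ = 28·y³ − 7, so a solution requires the RHS to be a perfect cube.
Strategy: iterate y from -45 to 45, compute RHS = 28·y³ − 7, and check whether it is a (positive or negative) perfect cube.
Check small values of y:
  y = 0: RHS = -7 is not a perfect cube.
  y = 1: RHS = 21 is not a perfect cube.
  y = -1: RHS = -35 is not a perfect cube.
  y = 2: RHS = 217 is not a perfect cube.
  y = -2: RHS = -231 is not a perfect cube.
  y = 3: RHS = 749 is not a perfect cube.
  y = -3: RHS = -763 is not a perfect cube.
Continuing the search up to |y| = 45 finds no solutions either.
No (x, y) in the scanned range satisfies the equation.

No integer solutions with |y| ≤ 45.


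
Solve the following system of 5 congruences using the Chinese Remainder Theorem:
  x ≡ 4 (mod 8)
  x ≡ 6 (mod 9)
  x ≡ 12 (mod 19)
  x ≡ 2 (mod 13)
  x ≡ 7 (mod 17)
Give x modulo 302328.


Product of moduli M = 8 · 9 · 19 · 13 · 17 = 302328.
Merge one congruence at a time:
  Start: x ≡ 4 (mod 8).
  Combine with x ≡ 6 (mod 9); new modulus lcm = 72.
    Write x = 4 + 8·t and substitute into x ≡ 6 (mod 9): 8·t ≡ 6 − 4 = 2 (mod 9).
    The inverse of 8 mod 9 is 8 (since 8·8 = 64 = 7·9 + 1), so t ≡ 8·2 = 16 ≡ 7 (mod 9).
    Then x = 4 + 8·7 = 60, valid modulo lcm(8, 9) = 72: x ≡ 60 (mod 72).
  Combine with x ≡ 12 (mod 19); new modulus lcm = 1368.
    Write x = 60 + 72·t and substitute into x ≡ 12 (mod 19): 72·t ≡ 12 − 60 = -48 (mod 19).
    Reduce coefficients mod 19: 15·t ≡ 9 (mod 19).
    The inverse of 15 mod 19 is 14 (since 15·14 = 210 = 11·19 + 1), so t ≡ 14·9 = 126 ≡ 12 (mod 19).
    Then x = 60 + 72·12 = 924, valid modulo lcm(72, 19) = 1368: x ≡ 924 (mod 1368).
  Combine with x ≡ 2 (mod 13); new modulus lcm = 17784.
    Write x = 924 + 1368·t and substitute into x ≡ 2 (mod 13): 1368·t ≡ 2 − 924 = -922 (mod 13).
    Reduce coefficients mod 13: 3·t ≡ 1 (mod 13).
    The inverse of 3 mod 13 is 9 (since 3·9 = 27 = 2·13 + 1), so t ≡ 9·1 = 9 ≡ 9 (mod 13).
    Then x = 924 + 1368·9 = 13236, valid modulo lcm(1368, 13) = 17784: x ≡ 13236 (mod 17784).
  Combine with x ≡ 7 (mod 17); new modulus lcm = 302328.
    Write x = 13236 + 17784·t and substitute into x ≡ 7 (mod 17): 17784·t ≡ 7 − 13236 = -13229 (mod 17).
    Reduce coefficients mod 17: 2·t ≡ 14 (mod 17).
    The inverse of 2 mod 17 is 9 (since 2·9 = 18 = 1·17 + 1), so t ≡ 9·14 = 126 ≡ 7 (mod 17).
    Then x = 13236 + 17784·7 = 137724, valid modulo lcm(17784, 17) = 302328: x ≡ 137724 (mod 302328).
Verify against each original: 137724 mod 8 = 4, 137724 mod 9 = 6, 137724 mod 19 = 12, 137724 mod 13 = 2, 137724 mod 17 = 7.

x ≡ 137724 (mod 302328).


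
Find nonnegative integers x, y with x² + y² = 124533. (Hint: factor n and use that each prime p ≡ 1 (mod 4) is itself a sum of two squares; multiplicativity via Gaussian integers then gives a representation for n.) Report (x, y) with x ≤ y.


Step 1: Factor n = 124533 = 3^2 · 101 · 137.
Step 2: Check the mod-4 condition on each prime factor: 3 ≡ 3 (mod 4), exponent 2 (must be even); 101 ≡ 1 (mod 4), exponent 1; 137 ≡ 1 (mod 4), exponent 1.
All primes ≡ 3 (mod 4) appear to even exponent (or don't appear), so by the two-squares theorem n IS expressible as a sum of two squares.
Step 3: Build a representation. Group n = k² · m with k = 3 and m = 101 · 137 = 13837 (a product of primes ≡ 1 (mod 4)); a representation of m scales to one of n via (k·x)² + (k·y)² = k²(x² + y²). Each prime p ≡ 1 (mod 4) is itself a sum of two squares; find a² by testing p − a² for a perfect square:
  101: 101 − 1² = 100 = 10² ⇒ 101 = 1² + 10².
  137: 137 − 1² = 136, 137 − 2² = 133, 137 − 3² = 128, 137 − 4² = 121 = 11² ⇒ 137 = 4² + 11².
  Combine using the Brahmagupta–Fibonacci identity (a² + b²)(c² + d²) = (ac − bd)² + (ad + bc)² = (ac + bd)² + (ad − bc)²:
  101 · 137 = 13837: from (1² + 10²)(4² + 11²), take (1·4 − 10·11, 1·11 + 10·4) = (4 − 110, 11 + 40) = (-106, 51); dropping signs (only squares matter) gives (106, 51); check 106² + 51² = 11236 + 2601 = 13837 ✓.
  Scale by k = 3: (3·106, 3·51) = (318, 153).
Step 4: Order so x ≤ y and verify: 153² + 318² = 23409 + 101124 = 124533 = n. ✓

n = 124533 = 153² + 318² (one valid representation with x ≤ y).


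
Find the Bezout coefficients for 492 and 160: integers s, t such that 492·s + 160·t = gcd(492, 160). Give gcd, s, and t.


Euclidean algorithm on (492, 160) — divide until remainder is 0:
  492 = 3 · 160 + 12
  160 = 13 · 12 + 4
  12 = 3 · 4 + 0
gcd(492, 160) = 4.
Track Bezout coefficients alongside the remainders: start with r₀ = 492 = a·1 + b·0 (s = 1, t = 0) and r₁ = 160 = a·0 + b·1 (s = 0, t = 1); each new remainder r_{k+1} = r_{k-1} − q_k·r_k inherits s_{k+1} = s_{k-1} − q_k·s_k, t_{k+1} = t_{k-1} − q_k·t_k, so r_k = a·s_k + b·t_k at every step:
  q = 3: r = 12, s = 1 − 3·0 = 1, t = 0 − 3·1 = -3  (check: 492·1 + 160·(-3) = 12)
  q = 13: r = 4, s = 0 − 13·1 = -13, t = 1 − 13·(-3) = 40  (check: 492·(-13) + 160·40 = 4)
The row with r = 4 (the gcd) gives the Bezout coefficients s = -13, t = 40.
Result: 492 · (-13) + 160 · (40) = 4.

gcd(492, 160) = 4; s = -13, t = 40 (check: 492·(-13) + 160·40 = 4).


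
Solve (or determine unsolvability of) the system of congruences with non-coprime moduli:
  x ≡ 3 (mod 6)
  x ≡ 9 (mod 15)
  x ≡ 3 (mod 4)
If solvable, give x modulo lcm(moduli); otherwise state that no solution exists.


Moduli 6, 15, 4 are not pairwise coprime, so CRT works modulo lcm(m_i) when all pairwise compatibility conditions hold.
Pairwise compatibility: gcd(m_i, m_j) must divide a_i - a_j for every pair.
Merge one congruence at a time:
  Start: x ≡ 3 (mod 6).
  Combine with x ≡ 9 (mod 15): gcd(6, 15) = 3; 9 - 3 = 6, which IS divisible by 3, so compatible.
    Write x = 3 + 6·t and substitute into x ≡ 9 (mod 15): 6·t ≡ 9 − 3 = 6 (mod 15).
    Divide the congruence (and modulus) by g = 3: 2·t ≡ 2 (mod 5).
    The inverse of 2 mod 5 is 3 (since 2·3 = 6 = 1·5 + 1), so t ≡ 3·2 = 6 ≡ 1 (mod 5).
    Then x = 3 + 6·1 = 9, valid modulo lcm(6, 15) = 30: x ≡ 9 (mod 30).
  Combine with x ≡ 3 (mod 4): gcd(30, 4) = 2; 3 - 9 = -6, which IS divisible by 2, so compatible.
    Write x = 9 + 30·t and substitute into x ≡ 3 (mod 4): 30·t ≡ 3 − 9 = -6 (mod 4).
    Divide the congruence (and modulus) by g = 2: 15·t ≡ -3 (mod 2).
    Reduce coefficients mod 2: 1·t ≡ 1 (mod 2).
    So t ≡ 1 (mod 2).
    Then x = 9 + 30·1 = 39, valid modulo lcm(30, 4) = 60: x ≡ 39 (mod 60).
Verify: 39 mod 6 = 3, 39 mod 15 = 9, 39 mod 4 = 3.

x ≡ 39 (mod 60).


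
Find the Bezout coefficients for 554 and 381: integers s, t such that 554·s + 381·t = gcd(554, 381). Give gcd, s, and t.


Euclidean algorithm on (554, 381) — divide until remainder is 0:
  554 = 1 · 381 + 173
  381 = 2 · 173 + 35
  173 = 4 · 35 + 33
  35 = 1 · 33 + 2
  33 = 16 · 2 + 1
  2 = 2 · 1 + 0
gcd(554, 381) = 1.
Track Bezout coefficients alongside the remainders: start with r₀ = 554 = a·1 + b·0 (s = 1, t = 0) and r₁ = 381 = a·0 + b·1 (s = 0, t = 1); each new remainder r_{k+1} = r_{k-1} − q_k·r_k inherits s_{k+1} = s_{k-1} − q_k·s_k, t_{k+1} = t_{k-1} − q_k·t_k, so r_k = a·s_k + b·t_k at every step:
  q = 1: r = 173, s = 1 − 1·0 = 1, t = 0 − 1·1 = -1  (check: 554·1 + 381·(-1) = 173)
  q = 2: r = 35, s = 0 − 2·1 = -2, t = 1 − 2·(-1) = 3  (check: 554·(-2) + 381·3 = 35)
  q = 4: r = 33, s = 1 − 4·(-2) = 9, t = -1 − 4·3 = -13  (check: 554·9 + 381·(-13) = 33)
  q = 1: r = 2, s = -2 − 1·9 = -11, t = 3 − 1·(-13) = 16  (check: 554·(-11) + 381·16 = 2)
  q = 16: r = 1, s = 9 − 16·(-11) = 185, t = -13 − 16·16 = -269  (check: 554·185 + 381·(-269) = 1)
The row with r = 1 (the gcd) gives the Bezout coefficients s = 185, t = -269.
Result: 554 · (185) + 381 · (-269) = 1.

gcd(554, 381) = 1; s = 185, t = -269 (check: 554·185 + 381·(-269) = 1).


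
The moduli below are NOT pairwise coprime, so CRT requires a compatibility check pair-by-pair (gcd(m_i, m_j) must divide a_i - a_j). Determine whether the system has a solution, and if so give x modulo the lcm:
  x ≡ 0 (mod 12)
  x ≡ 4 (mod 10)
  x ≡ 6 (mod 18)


Moduli 12, 10, 18 are not pairwise coprime, so CRT works modulo lcm(m_i) when all pairwise compatibility conditions hold.
Pairwise compatibility: gcd(m_i, m_j) must divide a_i - a_j for every pair.
Merge one congruence at a time:
  Start: x ≡ 0 (mod 12).
  Combine with x ≡ 4 (mod 10): gcd(12, 10) = 2; 4 - 0 = 4, which IS divisible by 2, so compatible.
    Write x = 0 + 12·t and substitute into x ≡ 4 (mod 10): 12·t ≡ 4 − 0 = 4 (mod 10).
    Divide the congruence (and modulus) by g = 2: 6·t ≡ 2 (mod 5).
    Reduce coefficients mod 5: 1·t ≡ 2 (mod 5).
    So t ≡ 2 (mod 5).
    Then x = 0 + 12·2 = 24, valid modulo lcm(12, 10) = 60: x ≡ 24 (mod 60).
  Combine with x ≡ 6 (mod 18): gcd(60, 18) = 6; 6 - 24 = -18, which IS divisible by 6, so compatible.
    Write x = 24 + 60·t and substitute into x ≡ 6 (mod 18): 60·t ≡ 6 − 24 = -18 (mod 18).
    Divide the congruence (and modulus) by g = 6: 10·t ≡ -3 (mod 3).
    Reduce coefficients mod 3: 1·t ≡ 0 (mod 3).
    So t ≡ 0 (mod 3).
    Then x = 24 + 60·0 = 24, valid modulo lcm(60, 18) = 180: x ≡ 24 (mod 180).
Verify: 24 mod 12 = 0, 24 mod 10 = 4, 24 mod 18 = 6.

x ≡ 24 (mod 180).


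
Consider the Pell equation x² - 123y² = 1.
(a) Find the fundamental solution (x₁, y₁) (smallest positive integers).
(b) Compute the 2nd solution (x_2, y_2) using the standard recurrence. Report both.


Step 1: Find the fundamental solution (x₁, y₁) of x² - 123y² = 1.
  Expand √123 as a continued fraction. a₀ = ⌊√123⌋ = 11; iterate m_{k+1} = d_k·a_k − m_k, d_{k+1} = (123 − m_{k+1}²)/d_k, a_{k+1} = ⌊(a₀ + m_{k+1})/d_{k+1}⌋ (starting m₀ = 0, d₀ = 1), with convergents p_k = a_k·p_{k-1} + p_{k-2}, q_k = a_k·q_{k-1} + q_{k-2} (p₋₁ = 1, q₋₁ = 0):
  k = 0: a₀ = 11; p₀/q₀ = 11/1; p₀² − 123·q₀² = 121 − 123 = -2.
  k = 1: m = 11, d = 2, a = ⌊(11 + 11)/2⌋ = 11; p/q = (11·11 + 1)/(11·1 + 0) = 122/11; p² − 123·q² = 14884 − 14883 = 1.
  The first convergent with p² − 123·q² = 1 gives the fundamental solution (x₁, y₁) = (122, 11).
Step 2: Apply the recurrence (x_{n+1}, y_{n+1}) = (x₁x_n + 123y₁y_n, x₁y_n + y₁x_n) repeatedly.
  From (x_1, y_1) = (122, 11): x_2 = 122·122 + 123·11·11 = 29767; y_2 = 122·11 + 11·122 = 2684.
Step 3: Verify x_2² - 123·y_2² = 886074289 - 886074288 = 1 (should be 1). ✓

(x_1, y_1) = (122, 11); (x_2, y_2) = (29767, 2684).


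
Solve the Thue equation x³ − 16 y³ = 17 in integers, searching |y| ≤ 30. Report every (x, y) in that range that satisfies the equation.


The equation is x³ - 16y³ = 17. For fixed y, x³ = 16·y³ + 17, so a solution requires the RHS to be a perfect cube.
Strategy: iterate y from -30 to 30, compute RHS = 16·y³ + 17, and check whether it is a (positive or negative) perfect cube.
Check small values of y:
  y = 0: RHS = 17 is not a perfect cube.
  y = 1: RHS = 33 is not a perfect cube.
  y = -1: RHS = 1 = (1)³ ⇒ x = 1 works.
  y = 2: RHS = 145 is not a perfect cube.
  y = -2: RHS = -111 is not a perfect cube.
  y = 3: RHS = 449 is not a perfect cube.
  y = -3: RHS = -415 is not a perfect cube.
Continuing the search up to |y| = 30 finds no further solutions beyond those listed.
Collected solutions: (1, -1).

Solutions (with |y| ≤ 30): (1, -1).


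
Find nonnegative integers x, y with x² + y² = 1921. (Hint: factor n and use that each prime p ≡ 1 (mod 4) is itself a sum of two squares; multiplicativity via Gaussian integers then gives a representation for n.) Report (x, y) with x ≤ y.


Step 1: Factor n = 1921 = 17 · 113.
Step 2: Check the mod-4 condition on each prime factor: 17 ≡ 1 (mod 4), exponent 1; 113 ≡ 1 (mod 4), exponent 1.
All primes ≡ 3 (mod 4) appear to even exponent (or don't appear), so by the two-squares theorem n IS expressible as a sum of two squares.
Step 3: Build a representation. Here n = 17 · 113 is a product of primes ≡ 1 (mod 4). Each prime p ≡ 1 (mod 4) is itself a sum of two squares; find a² by testing p − a² for a perfect square:
  17: 17 − 1² = 16 = 4² ⇒ 17 = 1² + 4².
  113: 113 − 1² = 112, 113 − 2² = 109, 113 − 3² = 104, 113 − 4² = 97, 113 − 5² = 88, 113 − 6² = 77, 113 − 7² = 64 = 8² ⇒ 113 = 7² + 8².
  Combine using the Brahmagupta–Fibonacci identity (a² + b²)(c² + d²) = (ac − bd)² + (ad + bc)² = (ac + bd)² + (ad − bc)²:
  17 · 113 = 1921: from (1² + 4²)(7² + 8²), take (1·7 − 4·8, 1·8 + 4·7) = (7 − 32, 8 + 28) = (-25, 36); dropping signs (only squares matter) gives (25, 36); check 25² + 36² = 625 + 1296 = 1921 ✓.
Step 4: Order so x ≤ y and verify: 25² + 36² = 625 + 1296 = 1921 = n. ✓

n = 1921 = 25² + 36² (one valid representation with x ≤ y).


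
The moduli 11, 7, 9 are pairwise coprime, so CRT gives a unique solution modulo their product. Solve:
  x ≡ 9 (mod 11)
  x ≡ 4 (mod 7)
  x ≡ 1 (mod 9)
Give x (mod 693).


Moduli 11, 7, 9 are pairwise coprime; by CRT there is a unique solution modulo M = 11 · 7 · 9 = 693.
Solve pairwise, accumulating the modulus:
  Start with x ≡ 9 (mod 11).
  Combine with x ≡ 4 (mod 7): since gcd(11, 7) = 1, we get a unique residue mod 77.
    Write x = 9 + 11·t and substitute into x ≡ 4 (mod 7): 11·t ≡ 4 − 9 = -5 (mod 7).
    Reduce coefficients mod 7: 4·t ≡ 2 (mod 7).
    The inverse of 4 mod 7 is 2 (since 4·2 = 8 = 1·7 + 1), so t ≡ 2·2 = 4 ≡ 4 (mod 7).
    Then x = 9 + 11·4 = 53, valid modulo lcm(11, 7) = 77: x ≡ 53 (mod 77).
  Combine with x ≡ 1 (mod 9): since gcd(77, 9) = 1, we get a unique residue mod 693.
    Write x = 53 + 77·t and substitute into x ≡ 1 (mod 9): 77·t ≡ 1 − 53 = -52 (mod 9).
    Reduce coefficients mod 9: 5·t ≡ 2 (mod 9).
    The inverse of 5 mod 9 is 2 (since 5·2 = 10 = 1·9 + 1), so t ≡ 2·2 = 4 ≡ 4 (mod 9).
    Then x = 53 + 77·4 = 361, valid modulo lcm(77, 9) = 693: x ≡ 361 (mod 693).
Verify: 361 mod 11 = 9 ✓, 361 mod 7 = 4 ✓, 361 mod 9 = 1 ✓.

x ≡ 361 (mod 693).


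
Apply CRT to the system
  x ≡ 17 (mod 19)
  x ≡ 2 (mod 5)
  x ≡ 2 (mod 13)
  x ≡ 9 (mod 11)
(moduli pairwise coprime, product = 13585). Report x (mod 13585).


Product of moduli M = 19 · 5 · 13 · 11 = 13585.
Merge one congruence at a time:
  Start: x ≡ 17 (mod 19).
  Combine with x ≡ 2 (mod 5); new modulus lcm = 95.
    Write x = 17 + 19·t and substitute into x ≡ 2 (mod 5): 19·t ≡ 2 − 17 = -15 (mod 5).
    Reduce coefficients mod 5: 4·t ≡ 0 (mod 5).
    The inverse of 4 mod 5 is 4 (since 4·4 = 16 = 3·5 + 1), so t ≡ 4·0 = 0 ≡ 0 (mod 5).
    Then x = 17 + 19·0 = 17, valid modulo lcm(19, 5) = 95: x ≡ 17 (mod 95).
  Combine with x ≡ 2 (mod 13); new modulus lcm = 1235.
    Write x = 17 + 95·t and substitute into x ≡ 2 (mod 13): 95·t ≡ 2 − 17 = -15 (mod 13).
    Reduce coefficients mod 13: 4·t ≡ 11 (mod 13).
    The inverse of 4 mod 13 is 10 (since 4·10 = 40 = 3·13 + 1), so t ≡ 10·11 = 110 ≡ 6 (mod 13).
    Then x = 17 + 95·6 = 587, valid modulo lcm(95, 13) = 1235: x ≡ 587 (mod 1235).
  Combine with x ≡ 9 (mod 11); new modulus lcm = 13585.
    Write x = 587 + 1235·t and substitute into x ≡ 9 (mod 11): 1235·t ≡ 9 − 587 = -578 (mod 11).
    Reduce coefficients mod 11: 3·t ≡ 5 (mod 11).
    The inverse of 3 mod 11 is 4 (since 3·4 = 12 = 1·11 + 1), so t ≡ 4·5 = 20 ≡ 9 (mod 11).
    Then x = 587 + 1235·9 = 11702, valid modulo lcm(1235, 11) = 13585: x ≡ 11702 (mod 13585).
Verify against each original: 11702 mod 19 = 17, 11702 mod 5 = 2, 11702 mod 13 = 2, 11702 mod 11 = 9.

x ≡ 11702 (mod 13585).


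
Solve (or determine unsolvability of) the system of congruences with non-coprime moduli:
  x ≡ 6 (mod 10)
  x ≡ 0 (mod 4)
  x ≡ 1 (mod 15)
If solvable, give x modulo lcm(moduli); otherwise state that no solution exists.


Moduli 10, 4, 15 are not pairwise coprime, so CRT works modulo lcm(m_i) when all pairwise compatibility conditions hold.
Pairwise compatibility: gcd(m_i, m_j) must divide a_i - a_j for every pair.
Merge one congruence at a time:
  Start: x ≡ 6 (mod 10).
  Combine with x ≡ 0 (mod 4): gcd(10, 4) = 2; 0 - 6 = -6, which IS divisible by 2, so compatible.
    Write x = 6 + 10·t and substitute into x ≡ 0 (mod 4): 10·t ≡ 0 − 6 = -6 (mod 4).
    Divide the congruence (and modulus) by g = 2: 5·t ≡ -3 (mod 2).
    Reduce coefficients mod 2: 1·t ≡ 1 (mod 2).
    So t ≡ 1 (mod 2).
    Then x = 6 + 10·1 = 16, valid modulo lcm(10, 4) = 20: x ≡ 16 (mod 20).
  Combine with x ≡ 1 (mod 15): gcd(20, 15) = 5; 1 - 16 = -15, which IS divisible by 5, so compatible.
    Write x = 16 + 20·t and substitute into x ≡ 1 (mod 15): 20·t ≡ 1 − 16 = -15 (mod 15).
    Divide the congruence (and modulus) by g = 5: 4·t ≡ -3 (mod 3).
    Reduce coefficients mod 3: 1·t ≡ 0 (mod 3).
    So t ≡ 0 (mod 3).
    Then x = 16 + 20·0 = 16, valid modulo lcm(20, 15) = 60: x ≡ 16 (mod 60).
Verify: 16 mod 10 = 6, 16 mod 4 = 0, 16 mod 15 = 1.

x ≡ 16 (mod 60).


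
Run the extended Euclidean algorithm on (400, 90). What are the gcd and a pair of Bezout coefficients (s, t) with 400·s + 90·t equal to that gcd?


Euclidean algorithm on (400, 90) — divide until remainder is 0:
  400 = 4 · 90 + 40
  90 = 2 · 40 + 10
  40 = 4 · 10 + 0
gcd(400, 90) = 10.
Track Bezout coefficients alongside the remainders: start with r₀ = 400 = a·1 + b·0 (s = 1, t = 0) and r₁ = 90 = a·0 + b·1 (s = 0, t = 1); each new remainder r_{k+1} = r_{k-1} − q_k·r_k inherits s_{k+1} = s_{k-1} − q_k·s_k, t_{k+1} = t_{k-1} − q_k·t_k, so r_k = a·s_k + b·t_k at every step:
  q = 4: r = 40, s = 1 − 4·0 = 1, t = 0 − 4·1 = -4  (check: 400·1 + 90·(-4) = 40)
  q = 2: r = 10, s = 0 − 2·1 = -2, t = 1 − 2·(-4) = 9  (check: 400·(-2) + 90·9 = 10)
The row with r = 10 (the gcd) gives the Bezout coefficients s = -2, t = 9.
Result: 400 · (-2) + 90 · (9) = 10.

gcd(400, 90) = 10; s = -2, t = 9 (check: 400·(-2) + 90·9 = 10).
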